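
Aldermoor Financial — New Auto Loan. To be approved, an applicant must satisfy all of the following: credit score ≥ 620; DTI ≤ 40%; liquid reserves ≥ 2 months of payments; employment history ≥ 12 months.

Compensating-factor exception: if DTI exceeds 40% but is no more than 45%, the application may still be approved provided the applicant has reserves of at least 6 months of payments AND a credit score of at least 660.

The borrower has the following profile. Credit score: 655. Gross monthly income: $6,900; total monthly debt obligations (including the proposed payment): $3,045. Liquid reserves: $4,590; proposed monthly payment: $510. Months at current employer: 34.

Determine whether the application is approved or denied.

Denied

Credit score 655 ≥ 620 (meets base)
DTI = 3,045/6,900 = 44.1% > 40% — standard DTI limit exceeded.
Reserves = 4,590/510 = 9.0 months ≥ 2
Employment 34 ≥ 12 months
DTI 44.1% is within the 40%–45% exception band; checking compensating factors.
Override check — reserves: 9.0 mo (ok); score: 655 (below 660).
Override conditions not both satisfied; exception does not apply.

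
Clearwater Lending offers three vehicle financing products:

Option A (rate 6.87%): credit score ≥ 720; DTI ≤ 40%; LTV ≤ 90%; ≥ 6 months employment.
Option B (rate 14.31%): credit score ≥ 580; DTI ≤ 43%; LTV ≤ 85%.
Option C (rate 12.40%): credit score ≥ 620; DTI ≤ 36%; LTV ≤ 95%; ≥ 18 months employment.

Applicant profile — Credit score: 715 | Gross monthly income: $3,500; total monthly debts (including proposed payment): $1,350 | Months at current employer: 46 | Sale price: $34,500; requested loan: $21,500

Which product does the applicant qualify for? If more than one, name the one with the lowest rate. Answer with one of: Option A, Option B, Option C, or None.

Option B

DTI = 1,350/3,500 = 38.6%.
LTV = 21,500/34,500 = 62.3%.
Option A: score 715 < 720; DTI 38.6% ≤ 40%; LTV 62.3% ≤ 90%; employment 46 ≥ 6 mo → does not qualify.
Option B: score 715 ≥ 580; DTI 38.6% ≤ 43%; LTV 62.3% ≤ 85% → qualifies.
Option C: score 715 ≥ 620; DTI 38.6% > 36%; LTV 62.3% ≤ 95%; employment 46 ≥ 18 mo → does not qualify.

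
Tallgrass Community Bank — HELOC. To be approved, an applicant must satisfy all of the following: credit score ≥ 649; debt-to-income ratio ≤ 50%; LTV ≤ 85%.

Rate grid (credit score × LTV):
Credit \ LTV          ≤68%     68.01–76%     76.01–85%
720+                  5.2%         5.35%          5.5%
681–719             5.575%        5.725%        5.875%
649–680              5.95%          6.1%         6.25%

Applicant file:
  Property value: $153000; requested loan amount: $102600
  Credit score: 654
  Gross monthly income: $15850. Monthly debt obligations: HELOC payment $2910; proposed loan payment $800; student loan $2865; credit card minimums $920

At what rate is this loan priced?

Credit score 654 ≥ 649; Total monthly debts = (2,910 + 800 + 2,865 + 920) = 7,495. DTI: 7,495 ÷ 15,850 = 47.3%, within the 50% cap
LTV: 102,600 ÷ 153,000 = 67.1%, within 85% cap
Row: 654 falls in 649–680. Column: 67.1% falls in ≤68%. Rate = 5.95%.

5.95%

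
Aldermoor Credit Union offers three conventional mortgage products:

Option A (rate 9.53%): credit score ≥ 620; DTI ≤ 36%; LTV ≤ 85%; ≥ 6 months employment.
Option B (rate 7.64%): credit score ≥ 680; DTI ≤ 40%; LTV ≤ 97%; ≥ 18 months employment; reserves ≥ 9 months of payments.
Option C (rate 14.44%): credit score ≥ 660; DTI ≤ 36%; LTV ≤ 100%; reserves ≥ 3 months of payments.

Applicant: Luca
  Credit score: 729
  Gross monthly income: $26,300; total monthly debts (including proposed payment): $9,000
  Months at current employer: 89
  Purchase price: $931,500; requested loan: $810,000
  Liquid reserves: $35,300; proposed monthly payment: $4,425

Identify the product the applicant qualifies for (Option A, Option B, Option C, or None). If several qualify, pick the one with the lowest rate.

Option C

DTI = 9,000/26,300 = 34.2%.
LTV = 810,000/931,500 = 87%.
Reserves = 35,300/4,425 = 8.0 months.
Option A: score 729 ≥ 620; DTI 34.2% ≤ 36%; LTV 87% > 85%; employment 89 ≥ 6 mo → does not qualify.
Option B: score 729 ≥ 680; DTI 34.2% ≤ 40%; LTV 87% ≤ 97%; employment 89 ≥ 18 mo; reserves 8.0 < 9 mo → does not qualify.
Option C: score 729 ≥ 660; DTI 34.2% ≤ 36%; LTV 87% ≤ 100%; reserves 8.0 ≥ 3 mo → qualifies.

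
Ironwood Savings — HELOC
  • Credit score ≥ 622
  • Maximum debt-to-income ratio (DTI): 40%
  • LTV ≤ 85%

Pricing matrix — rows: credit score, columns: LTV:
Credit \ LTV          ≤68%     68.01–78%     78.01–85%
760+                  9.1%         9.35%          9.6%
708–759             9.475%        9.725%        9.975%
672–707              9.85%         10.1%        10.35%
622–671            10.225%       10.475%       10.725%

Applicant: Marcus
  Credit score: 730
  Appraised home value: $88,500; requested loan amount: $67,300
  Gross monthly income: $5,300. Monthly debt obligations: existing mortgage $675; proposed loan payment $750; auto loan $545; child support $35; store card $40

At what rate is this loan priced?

Credit score 730 ≥ 622; Total monthly debts = (675 + 750 + 545 + 35 + 40) = 2,045. Debt-to-income = 2,045/5,300 = 38.6% — meets 40% limit
LTV = 67,300/88,500 = 76% ≤ 85%
Row: 730 falls in 708–759. Column: 76% falls in 68.01–78%. Rate = 9.725%.

9.725%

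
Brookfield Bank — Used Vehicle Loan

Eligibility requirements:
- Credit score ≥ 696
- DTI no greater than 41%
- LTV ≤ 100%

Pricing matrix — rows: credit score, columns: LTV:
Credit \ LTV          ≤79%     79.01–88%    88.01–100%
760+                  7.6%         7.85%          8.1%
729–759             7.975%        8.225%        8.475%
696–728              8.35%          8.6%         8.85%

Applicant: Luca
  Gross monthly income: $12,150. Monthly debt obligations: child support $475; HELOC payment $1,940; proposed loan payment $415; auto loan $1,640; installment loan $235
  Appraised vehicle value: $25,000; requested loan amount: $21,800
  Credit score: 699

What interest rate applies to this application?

8.6%

Credit score 699 ≥ 696; Total monthly debts = (475 + 1,940 + 415 + 1,640 + 235) = 4,705. DTI = 4,705/12,150 = 38.7% ≤ 41%
Loan-to-value = 21,800/25,000 = 87.2% — pass (100% max)
Credit 699 → row 696–728; LTV 87.2% → column 79.01–88%. Grid cell → 8.6%.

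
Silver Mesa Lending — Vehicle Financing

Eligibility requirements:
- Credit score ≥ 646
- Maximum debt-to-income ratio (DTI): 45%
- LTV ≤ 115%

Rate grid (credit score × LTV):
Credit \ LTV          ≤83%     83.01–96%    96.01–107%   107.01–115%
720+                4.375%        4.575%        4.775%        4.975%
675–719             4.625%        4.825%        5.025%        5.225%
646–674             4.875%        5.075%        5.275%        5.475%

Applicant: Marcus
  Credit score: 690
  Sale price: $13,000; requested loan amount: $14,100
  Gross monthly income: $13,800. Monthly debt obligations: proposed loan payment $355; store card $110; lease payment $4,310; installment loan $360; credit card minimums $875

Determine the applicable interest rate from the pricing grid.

5.225%

Credit score 690 ≥ 646; Total monthly debts = (355 + 110 + 4,310 + 360 + 875) = 6,010. Debt-to-income = 6,010/13,800 = 43.6% — meets 45% limit
LTV = 14,100/13,000 = 108.5% ≤ 115%
Score 690 is in the 675–719 band; LTV 108.5% is in the 107.01–115% band → 5.225%.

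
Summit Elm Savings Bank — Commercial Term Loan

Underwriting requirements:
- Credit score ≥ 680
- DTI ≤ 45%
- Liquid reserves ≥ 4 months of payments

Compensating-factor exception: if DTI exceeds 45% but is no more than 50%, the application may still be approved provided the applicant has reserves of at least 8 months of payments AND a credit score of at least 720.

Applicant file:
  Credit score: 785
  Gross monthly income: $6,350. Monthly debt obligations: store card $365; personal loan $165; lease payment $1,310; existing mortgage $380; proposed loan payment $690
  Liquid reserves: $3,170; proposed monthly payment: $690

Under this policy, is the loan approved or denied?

Denied

Credit score 785 ≥ 680 (meets base)
Total debts = (365 + 165 + 1,310 + 380 + 690) = 2,910. DTI: 2,910 ÷ 6,350 = 45.8%, over the 45% base limit.
Liquid reserves cover 3,170/690 = 4.6 months — ≥ 4 required
45.8% falls in the override range (45%–50%), so the compensating-factor test applies.
Override check — reserves: 4.6 mo (short of 8); score: 785 (ok).
Override conditions not both satisfied; exception does not apply.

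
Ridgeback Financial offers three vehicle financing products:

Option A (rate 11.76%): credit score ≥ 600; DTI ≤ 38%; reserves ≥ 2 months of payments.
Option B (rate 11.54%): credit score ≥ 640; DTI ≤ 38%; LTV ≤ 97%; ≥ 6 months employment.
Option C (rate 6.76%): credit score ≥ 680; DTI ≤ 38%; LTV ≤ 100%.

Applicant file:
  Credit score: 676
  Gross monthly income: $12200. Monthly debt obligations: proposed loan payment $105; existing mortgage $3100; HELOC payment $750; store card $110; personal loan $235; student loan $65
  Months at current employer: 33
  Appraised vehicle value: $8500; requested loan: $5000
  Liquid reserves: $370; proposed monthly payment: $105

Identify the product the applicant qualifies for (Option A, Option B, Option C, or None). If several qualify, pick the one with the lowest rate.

Option B

Total debts = (105 + 3,100 + 750 + 110 + 235 + 65) = 4,365; DTI = 4,365/12,200 = 35.8%.
LTV = 5,000/8,500 = 58.8%.
Reserves = 370/105 = 3.5 months.
Option A: score 676 ≥ 600; DTI 35.8% ≤ 38%; reserves 3.5 ≥ 2 mo → qualifies.
Option B: score 676 ≥ 640; DTI 35.8% ≤ 38%; LTV 58.8% ≤ 97%; employment 33 ≥ 6 mo → qualifies.
Option C: score 676 < 680; DTI 35.8% ≤ 38%; LTV 58.8% ≤ 100% → does not qualify.
Qualifying: Option A, Option B. Lowest rate is 11.54% → Option B.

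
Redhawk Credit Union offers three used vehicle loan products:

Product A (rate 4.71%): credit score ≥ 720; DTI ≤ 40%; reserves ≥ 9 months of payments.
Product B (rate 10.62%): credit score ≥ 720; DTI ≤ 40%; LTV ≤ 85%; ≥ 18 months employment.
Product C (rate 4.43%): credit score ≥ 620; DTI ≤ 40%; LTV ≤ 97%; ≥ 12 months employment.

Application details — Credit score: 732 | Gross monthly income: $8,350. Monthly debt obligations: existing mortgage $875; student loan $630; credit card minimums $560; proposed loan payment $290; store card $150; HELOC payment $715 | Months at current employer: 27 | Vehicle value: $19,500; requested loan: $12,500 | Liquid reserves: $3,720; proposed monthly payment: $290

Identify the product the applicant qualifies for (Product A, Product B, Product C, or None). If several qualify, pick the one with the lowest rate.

Product C

Total debts = (875 + 630 + 560 + 290 + 150 + 715) = 3,220; DTI = 3,220/8,350 = 38.6%.
LTV = 12,500/19,500 = 64.1%.
Reserves = 3,720/290 = 12.8 months.
Product A: score 732 ≥ 720; DTI 38.6% ≤ 40%; reserves 12.8 ≥ 9 mo → qualifies.
Product B: score 732 ≥ 720; DTI 38.6% ≤ 40%; LTV 64.1% ≤ 85%; employment 27 ≥ 18 mo → qualifies.
Product C: score 732 ≥ 620; DTI 38.6% ≤ 40%; LTV 64.1% ≤ 97%; employment 27 ≥ 12 mo → qualifies.
Qualifying: Product A, Product B, Product C. Lowest rate is 4.43% → Product C.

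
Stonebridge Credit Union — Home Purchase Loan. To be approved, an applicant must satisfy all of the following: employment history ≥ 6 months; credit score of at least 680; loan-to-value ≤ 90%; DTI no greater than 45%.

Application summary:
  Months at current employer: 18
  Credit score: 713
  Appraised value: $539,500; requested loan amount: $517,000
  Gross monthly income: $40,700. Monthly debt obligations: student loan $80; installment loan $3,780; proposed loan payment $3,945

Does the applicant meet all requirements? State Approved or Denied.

Employment 18 ≥ 6 months
Credit score 713 ≥ 680 (meets)
LTV: 517,000 ÷ 539,500 = 95.8%, exceeds 90% cap
Total monthly debts = (80 + 3,780 + 3,945) = 7,805. Debt-to-income = 7,805/40,700 = 19.2% — meets 45% limit
Fails on LTV.

Denied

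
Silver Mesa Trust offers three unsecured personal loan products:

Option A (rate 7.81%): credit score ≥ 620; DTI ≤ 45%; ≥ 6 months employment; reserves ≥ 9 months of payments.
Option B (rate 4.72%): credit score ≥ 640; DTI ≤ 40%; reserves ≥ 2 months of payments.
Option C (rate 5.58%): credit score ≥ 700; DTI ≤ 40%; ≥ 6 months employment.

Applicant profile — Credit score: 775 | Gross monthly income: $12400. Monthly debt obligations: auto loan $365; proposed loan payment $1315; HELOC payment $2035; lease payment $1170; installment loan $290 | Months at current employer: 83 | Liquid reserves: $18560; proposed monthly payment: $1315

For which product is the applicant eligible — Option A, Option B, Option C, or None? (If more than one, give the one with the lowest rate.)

Total debts = (365 + 1,315 + 2,035 + 1,170 + 290) = 5,175; DTI = 5,175/12,400 = 41.7%.
Reserves = 18,560/1,315 = 14.1 months.
Option A: score 775 ≥ 620; DTI 41.7% ≤ 45%; employment 83 ≥ 6 mo; reserves 14.1 ≥ 9 mo → qualifies.
Option B: score 775 ≥ 640; DTI 41.7% > 40%; reserves 14.1 ≥ 2 mo → does not qualify.
Option C: score 775 ≥ 700; DTI 41.7% > 40%; employment 83 ≥ 6 mo → does not qualify.

Option A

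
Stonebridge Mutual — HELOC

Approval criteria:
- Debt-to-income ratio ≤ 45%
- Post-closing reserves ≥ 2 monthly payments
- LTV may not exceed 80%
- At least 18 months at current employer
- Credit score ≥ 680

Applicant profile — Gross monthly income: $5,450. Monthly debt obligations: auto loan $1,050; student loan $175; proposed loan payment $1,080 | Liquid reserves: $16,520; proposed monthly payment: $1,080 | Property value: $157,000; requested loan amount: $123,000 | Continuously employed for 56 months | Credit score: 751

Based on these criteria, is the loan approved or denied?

Approved

Total monthly debts = (1,050 + 175 + 1,080) = 2,305. DTI = 2,305/5,450 = 42.3% ≤ 45%
Reserves = 16,520/1,080 = 15.3 months ≥ 2
LTV = 123,000/157,000 = 78.3% ≤ 80%
Employment 56 ≥ 18 months
Credit score 751 ≥ 680 (meets)
All criteria satisfied.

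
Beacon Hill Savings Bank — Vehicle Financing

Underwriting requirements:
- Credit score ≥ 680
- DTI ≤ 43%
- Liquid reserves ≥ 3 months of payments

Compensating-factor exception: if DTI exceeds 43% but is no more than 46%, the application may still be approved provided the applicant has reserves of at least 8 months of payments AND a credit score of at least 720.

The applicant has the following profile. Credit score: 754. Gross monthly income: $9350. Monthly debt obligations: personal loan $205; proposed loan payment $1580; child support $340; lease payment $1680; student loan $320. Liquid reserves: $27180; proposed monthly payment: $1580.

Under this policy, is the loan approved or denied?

Credit score 754 ≥ 680 (meets base)
Total debts = (205 + 1,580 + 340 + 1,680 + 320) = 4,125. DTI: 4,125 ÷ 9,350 = 44.1%, over the 43% base limit.
Reserves: 27,180 ÷ 1,580 = 17.2 months (meets 3-month minimum)
DTI 44.1% is within the 43%–46% exception band; checking compensating factors.
Override check — reserves: 17.2 mo (ok); score: 754 (ok).
Both compensating conditions met → exception applies.

Approved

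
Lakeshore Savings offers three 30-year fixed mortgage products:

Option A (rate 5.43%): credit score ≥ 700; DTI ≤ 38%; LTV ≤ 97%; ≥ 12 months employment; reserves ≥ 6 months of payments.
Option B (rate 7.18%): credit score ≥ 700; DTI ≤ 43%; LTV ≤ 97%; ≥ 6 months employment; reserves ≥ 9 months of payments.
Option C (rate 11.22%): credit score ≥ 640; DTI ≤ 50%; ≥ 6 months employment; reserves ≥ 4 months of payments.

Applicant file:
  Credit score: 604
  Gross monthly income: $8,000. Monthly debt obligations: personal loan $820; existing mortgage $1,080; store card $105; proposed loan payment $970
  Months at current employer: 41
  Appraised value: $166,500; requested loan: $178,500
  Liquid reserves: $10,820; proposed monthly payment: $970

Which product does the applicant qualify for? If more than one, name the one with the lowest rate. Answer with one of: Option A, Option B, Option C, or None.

None

Total debts = (820 + 1,080 + 105 + 970) = 2,975; DTI = 2,975/8,000 = 37.2%.
LTV = 178,500/166,500 = 107.2%.
Reserves = 10,820/970 = 11.2 months.
Option A: score 604 < 700; DTI 37.2% ≤ 38%; LTV 107.2% > 97%; employment 41 ≥ 12 mo; reserves 11.2 ≥ 6 mo → does not qualify.
Option B: score 604 < 700; DTI 37.2% ≤ 43%; LTV 107.2% > 97%; employment 41 ≥ 6 mo; reserves 11.2 ≥ 9 mo → does not qualify.
Option C: score 604 < 640; DTI 37.2% ≤ 50%; employment 41 ≥ 6 mo; reserves 11.2 ≥ 4 mo → does not qualify.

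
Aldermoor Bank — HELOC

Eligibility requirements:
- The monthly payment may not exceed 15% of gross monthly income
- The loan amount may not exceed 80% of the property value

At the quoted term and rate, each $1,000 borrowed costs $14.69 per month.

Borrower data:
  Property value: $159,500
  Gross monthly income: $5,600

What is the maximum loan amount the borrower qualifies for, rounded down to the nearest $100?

Payment cap: 15% × $5,600 = $840/month.
At $14.69 per $1,000, that supports 840/14.69 × 1,000 ≈ $57,181 → $57,100.
LTV cap: 80% × $159,500 = $127,600 → $127,600.
Binding constraint: payment-to-income.

$57,100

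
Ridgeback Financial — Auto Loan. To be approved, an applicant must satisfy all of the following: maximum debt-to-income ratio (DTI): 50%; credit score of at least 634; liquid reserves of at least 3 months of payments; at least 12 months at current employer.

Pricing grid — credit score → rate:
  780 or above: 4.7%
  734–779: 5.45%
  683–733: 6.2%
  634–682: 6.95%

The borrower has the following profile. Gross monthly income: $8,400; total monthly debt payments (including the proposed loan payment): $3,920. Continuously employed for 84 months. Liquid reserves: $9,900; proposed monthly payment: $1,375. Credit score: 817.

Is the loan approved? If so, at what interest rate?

Approved at 4.7%

Credit score 817 ≥ 634 (meets minimum)
DTI: 3,920 ÷ 8,400 = 46.7%, within the 50% cap
Reserves = 9,900/1,375 = 7.2 months ≥ 3
Employment 84 ≥ 12 months
All requirements met. Score 817 falls in the 780 or above tier → 4.7%.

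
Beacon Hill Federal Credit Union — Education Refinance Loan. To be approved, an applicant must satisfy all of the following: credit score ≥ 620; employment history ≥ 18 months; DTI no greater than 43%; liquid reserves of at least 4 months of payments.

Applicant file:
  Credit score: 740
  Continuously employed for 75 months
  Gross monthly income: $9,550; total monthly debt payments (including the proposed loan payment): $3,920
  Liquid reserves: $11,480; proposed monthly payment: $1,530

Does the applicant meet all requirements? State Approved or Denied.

Credit score 740 ≥ 620 (meets)
Employment 75 ≥ 18 months
DTI: 3,920 ÷ 9,550 = 41%, within the 43% cap
Reserves = 11,480/1,530 = 7.5 months ≥ 4
All criteria satisfied.

Approved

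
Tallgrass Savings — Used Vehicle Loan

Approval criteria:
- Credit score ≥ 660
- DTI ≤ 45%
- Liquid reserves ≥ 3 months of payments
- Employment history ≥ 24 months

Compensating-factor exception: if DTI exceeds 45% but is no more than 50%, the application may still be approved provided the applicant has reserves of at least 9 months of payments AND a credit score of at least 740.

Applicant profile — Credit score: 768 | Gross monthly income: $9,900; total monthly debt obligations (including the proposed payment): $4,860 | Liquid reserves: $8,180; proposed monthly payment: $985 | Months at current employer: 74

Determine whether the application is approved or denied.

Denied

Credit score 768 ≥ 660 (meets base)
DTI: 4,860 ÷ 9,900 = 49.1%, over the 45% base limit.
Reserves: 8,180 ÷ 985 = 8.3 months (meets 3-month minimum)
Employment 74 ≥ 24 months
DTI 49.1% is within the 45%–50% exception band; checking compensating factors.
Override check — reserves: 8.3 mo (short of 9); score: 768 (ok).
Override conditions not both satisfied; exception does not apply.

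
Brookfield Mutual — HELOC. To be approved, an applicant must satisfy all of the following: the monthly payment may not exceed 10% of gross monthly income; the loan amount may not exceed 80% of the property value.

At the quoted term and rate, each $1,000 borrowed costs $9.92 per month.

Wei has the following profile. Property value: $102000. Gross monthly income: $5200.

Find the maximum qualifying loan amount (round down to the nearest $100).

$52,400

Payment cap: 10% × $5,200 = $520/month.
At $9.92 per $1,000, that supports 520/9.92 × 1,000 ≈ $52,419 → $52,400.
LTV cap: 80% × $102,000 = $81,600 → $81,600.
Binding constraint: payment-to-income.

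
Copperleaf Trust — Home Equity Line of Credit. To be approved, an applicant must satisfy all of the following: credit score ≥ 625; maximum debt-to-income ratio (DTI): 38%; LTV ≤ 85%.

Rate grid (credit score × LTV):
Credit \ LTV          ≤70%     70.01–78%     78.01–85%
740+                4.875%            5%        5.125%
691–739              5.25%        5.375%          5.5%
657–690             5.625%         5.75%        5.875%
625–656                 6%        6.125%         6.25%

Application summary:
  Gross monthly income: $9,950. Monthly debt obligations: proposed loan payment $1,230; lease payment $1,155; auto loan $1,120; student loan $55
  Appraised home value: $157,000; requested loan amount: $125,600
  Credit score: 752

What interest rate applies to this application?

Credit score 752 ≥ 625; Total monthly debts = (1,230 + 1,155 + 1,120 + 55) = 3,560. DTI: 3,560 ÷ 9,950 = 35.8%, within the 38% cap
LTV = 125,600/157,000 = 80% ≤ 85%
Score 752 is in the 740+ band; LTV 80% is in the 78.01–85% band → 5.125%.

5.125%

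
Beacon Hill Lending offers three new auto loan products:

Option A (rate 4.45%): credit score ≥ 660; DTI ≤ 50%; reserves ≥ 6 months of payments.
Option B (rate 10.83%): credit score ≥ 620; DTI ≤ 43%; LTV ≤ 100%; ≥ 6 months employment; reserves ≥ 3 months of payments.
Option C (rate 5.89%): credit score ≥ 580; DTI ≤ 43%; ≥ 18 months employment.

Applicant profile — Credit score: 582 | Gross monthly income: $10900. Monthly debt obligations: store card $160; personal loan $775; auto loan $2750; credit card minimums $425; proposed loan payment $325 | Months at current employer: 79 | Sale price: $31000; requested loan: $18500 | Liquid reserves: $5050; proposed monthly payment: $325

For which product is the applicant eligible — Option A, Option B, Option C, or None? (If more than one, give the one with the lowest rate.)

Option C

Total debts = (160 + 775 + 2,750 + 425 + 325) = 4,435; DTI = 4,435/10,900 = 40.7%.
LTV = 18,500/31,000 = 59.7%.
Reserves = 5,050/325 = 15.5 months.
Option A: score 582 < 660; DTI 40.7% ≤ 50%; reserves 15.5 ≥ 6 mo → does not qualify.
Option B: score 582 < 620; DTI 40.7% ≤ 43%; LTV 59.7% ≤ 100%; employment 79 ≥ 6 mo; reserves 15.5 ≥ 3 mo → does not qualify.
Option C: score 582 ≥ 580; DTI 40.7% ≤ 43%; employment 79 ≥ 18 mo → qualifies.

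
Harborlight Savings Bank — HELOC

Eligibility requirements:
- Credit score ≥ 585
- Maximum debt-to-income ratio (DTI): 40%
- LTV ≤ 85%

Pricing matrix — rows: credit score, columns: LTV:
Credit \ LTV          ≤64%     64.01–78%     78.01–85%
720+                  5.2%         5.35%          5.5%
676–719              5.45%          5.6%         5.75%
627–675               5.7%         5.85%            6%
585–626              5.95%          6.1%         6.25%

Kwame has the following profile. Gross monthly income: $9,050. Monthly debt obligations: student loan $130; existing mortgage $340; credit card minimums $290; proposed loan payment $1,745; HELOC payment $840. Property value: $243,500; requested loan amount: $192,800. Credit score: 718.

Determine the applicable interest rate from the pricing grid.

Credit score 718 ≥ 585; Total monthly debts = (130 + 340 + 290 + 1,745 + 840) = 3,345. Debt-to-income = 3,345/9,050 = 37% — meets 40% limit
LTV = 192,800/243,500 = 79.2% ≤ 85%
Credit 718 → row 676–719; LTV 79.2% → column 78.01–85%. Grid cell → 5.75%.

5.75%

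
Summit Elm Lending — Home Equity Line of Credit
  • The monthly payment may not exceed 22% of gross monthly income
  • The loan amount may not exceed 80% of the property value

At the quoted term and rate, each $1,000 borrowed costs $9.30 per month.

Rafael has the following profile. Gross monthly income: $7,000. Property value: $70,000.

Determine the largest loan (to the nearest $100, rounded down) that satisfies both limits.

$56,000

Payment cap: 22% × $7,000 = $1,540/month.
At $9.30 per $1,000, that supports 1,540/9.30 × 1,000 ≈ $165,591 → $165,500.
LTV cap: 80% × $70,000 = $56,000 → $56,000.
Binding constraint: loan-to-value.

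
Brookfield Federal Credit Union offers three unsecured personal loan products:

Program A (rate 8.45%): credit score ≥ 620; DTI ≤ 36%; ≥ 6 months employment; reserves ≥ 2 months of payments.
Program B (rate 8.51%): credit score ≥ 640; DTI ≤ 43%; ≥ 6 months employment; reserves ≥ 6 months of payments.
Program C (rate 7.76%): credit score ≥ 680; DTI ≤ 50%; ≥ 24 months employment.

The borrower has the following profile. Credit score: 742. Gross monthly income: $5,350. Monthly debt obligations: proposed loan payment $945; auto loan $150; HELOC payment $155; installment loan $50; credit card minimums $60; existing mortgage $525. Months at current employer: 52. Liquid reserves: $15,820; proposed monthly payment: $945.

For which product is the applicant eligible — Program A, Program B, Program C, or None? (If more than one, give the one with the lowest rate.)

Program C

Total debts = (945 + 150 + 155 + 50 + 60 + 525) = 1,885; DTI = 1,885/5,350 = 35.2%.
Reserves = 15,820/945 = 16.7 months.
Program A: score 742 ≥ 620; DTI 35.2% ≤ 36%; employment 52 ≥ 6 mo; reserves 16.7 ≥ 2 mo → qualifies.
Program B: score 742 ≥ 640; DTI 35.2% ≤ 43%; employment 52 ≥ 6 mo; reserves 16.7 ≥ 6 mo → qualifies.
Program C: score 742 ≥ 680; DTI 35.2% ≤ 50%; employment 52 ≥ 24 mo → qualifies.
Qualifying: Program A, Program B, Program C. Lowest rate is 7.76% → Program C.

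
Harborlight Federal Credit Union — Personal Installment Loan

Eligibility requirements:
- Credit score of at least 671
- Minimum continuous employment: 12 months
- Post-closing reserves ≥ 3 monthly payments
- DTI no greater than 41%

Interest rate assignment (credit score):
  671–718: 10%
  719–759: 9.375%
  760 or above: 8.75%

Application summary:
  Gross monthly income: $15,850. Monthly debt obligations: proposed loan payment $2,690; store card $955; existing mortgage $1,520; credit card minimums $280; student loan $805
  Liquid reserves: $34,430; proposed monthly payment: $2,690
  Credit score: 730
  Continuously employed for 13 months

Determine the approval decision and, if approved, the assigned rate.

Credit score 730 ≥ 671 (meets minimum)
Reserves = 34,430/2,690 = 12.8 months ≥ 3
Employment 13 ≥ 12 months
Total monthly debts = (2,690 + 955 + 1,520 + 280 + 805) = 6,250. DTI: 6,250 ÷ 15,850 = 39.4%, within the 41% cap
All requirements met. Score 730 falls in the 719–759 tier → 9.375%.

Approved at 9.375%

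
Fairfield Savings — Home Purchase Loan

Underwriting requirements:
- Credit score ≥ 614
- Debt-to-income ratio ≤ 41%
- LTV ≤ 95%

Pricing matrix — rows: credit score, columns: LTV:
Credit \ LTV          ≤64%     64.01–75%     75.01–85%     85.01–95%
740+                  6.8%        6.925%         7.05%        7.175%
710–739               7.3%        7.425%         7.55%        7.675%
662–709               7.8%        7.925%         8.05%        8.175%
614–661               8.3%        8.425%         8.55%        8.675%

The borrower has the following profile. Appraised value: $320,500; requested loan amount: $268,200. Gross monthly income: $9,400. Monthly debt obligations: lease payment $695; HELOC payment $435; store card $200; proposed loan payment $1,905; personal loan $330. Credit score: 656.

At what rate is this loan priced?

Credit score 656 ≥ 614; Total monthly debts = (695 + 435 + 200 + 1,905 + 330) = 3,565. Debt-to-income = 3,565/9,400 = 37.9% — meets 41% limit
Loan-to-value = 268,200/320,500 = 83.7% — pass (95% max)
Row: 656 falls in 614–661. Column: 83.7% falls in 75.01–85%. Rate = 8.55%.

8.55%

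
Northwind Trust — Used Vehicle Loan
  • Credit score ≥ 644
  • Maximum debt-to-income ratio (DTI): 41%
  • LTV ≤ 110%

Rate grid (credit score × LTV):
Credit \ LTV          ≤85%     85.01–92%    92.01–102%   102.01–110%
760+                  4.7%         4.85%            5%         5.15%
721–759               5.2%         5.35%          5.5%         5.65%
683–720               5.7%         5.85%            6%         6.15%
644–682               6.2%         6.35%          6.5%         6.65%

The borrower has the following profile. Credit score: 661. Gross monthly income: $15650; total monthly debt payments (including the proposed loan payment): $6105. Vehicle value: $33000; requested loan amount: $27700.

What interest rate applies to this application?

6.2%

Credit score 661 ≥ 644; DTI: 6,105 ÷ 15,650 = 39%, within the 41% cap
Loan-to-value = 27,700/33,000 = 83.9% — pass (110% max)
Credit 661 → row 644–682; LTV 83.9% → column ≤85%. Grid cell → 6.2%.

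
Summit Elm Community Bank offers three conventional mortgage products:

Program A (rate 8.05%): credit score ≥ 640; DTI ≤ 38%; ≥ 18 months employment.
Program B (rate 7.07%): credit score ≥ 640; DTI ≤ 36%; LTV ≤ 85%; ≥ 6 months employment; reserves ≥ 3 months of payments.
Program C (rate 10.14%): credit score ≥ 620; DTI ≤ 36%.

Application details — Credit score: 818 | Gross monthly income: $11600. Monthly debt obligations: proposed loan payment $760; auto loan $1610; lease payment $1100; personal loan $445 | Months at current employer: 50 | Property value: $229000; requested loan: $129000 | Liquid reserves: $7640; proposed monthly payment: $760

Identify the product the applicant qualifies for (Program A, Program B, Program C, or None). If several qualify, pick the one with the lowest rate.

Program B

Total debts = (760 + 1,610 + 1,100 + 445) = 3,915; DTI = 3,915/11,600 = 33.8%.
LTV = 129,000/229,000 = 56.3%.
Reserves = 7,640/760 = 10.1 months.
Program A: score 818 ≥ 640; DTI 33.8% ≤ 38%; employment 50 ≥ 18 mo → qualifies.
Program B: score 818 ≥ 640; DTI 33.8% ≤ 36%; LTV 56.3% ≤ 85%; employment 50 ≥ 6 mo; reserves 10.1 ≥ 3 mo → qualifies.
Program C: score 818 ≥ 620; DTI 33.8% ≤ 36% → qualifies.
Qualifying: Program A, Program B, Program C. Lowest rate is 7.07% → Program B.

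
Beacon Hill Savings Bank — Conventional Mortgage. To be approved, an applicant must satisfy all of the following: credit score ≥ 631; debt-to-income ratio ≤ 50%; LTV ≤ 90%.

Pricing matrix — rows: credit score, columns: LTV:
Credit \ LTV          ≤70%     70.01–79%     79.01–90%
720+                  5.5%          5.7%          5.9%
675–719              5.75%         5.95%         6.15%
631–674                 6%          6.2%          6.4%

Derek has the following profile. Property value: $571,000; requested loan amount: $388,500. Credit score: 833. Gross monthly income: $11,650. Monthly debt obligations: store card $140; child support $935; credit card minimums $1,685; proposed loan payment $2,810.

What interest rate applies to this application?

Credit score 833 ≥ 631; Total monthly debts = (140 + 935 + 1,685 + 2,810) = 5,570. Debt-to-income = 5,570/11,650 = 47.8% — meets 50% limit
Loan-to-value = 388,500/571,000 = 68% — pass (90% max)
Row: 833 falls in 720+. Column: 68% falls in ≤70%. Rate = 5.5%.

5.5%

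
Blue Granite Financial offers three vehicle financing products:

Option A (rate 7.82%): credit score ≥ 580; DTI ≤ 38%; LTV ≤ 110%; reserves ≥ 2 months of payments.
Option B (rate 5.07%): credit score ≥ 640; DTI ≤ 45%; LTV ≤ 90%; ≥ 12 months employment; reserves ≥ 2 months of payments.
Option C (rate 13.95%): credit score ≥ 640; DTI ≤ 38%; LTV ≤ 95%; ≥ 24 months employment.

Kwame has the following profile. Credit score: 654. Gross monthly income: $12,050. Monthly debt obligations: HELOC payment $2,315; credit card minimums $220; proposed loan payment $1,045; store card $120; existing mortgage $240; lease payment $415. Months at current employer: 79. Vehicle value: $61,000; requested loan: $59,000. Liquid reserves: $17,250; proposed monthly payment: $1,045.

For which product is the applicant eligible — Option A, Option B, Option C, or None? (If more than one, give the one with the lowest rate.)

Total debts = (2,315 + 220 + 1,045 + 120 + 240 + 415) = 4,355; DTI = 4,355/12,050 = 36.1%.
LTV = 59,000/61,000 = 96.7%.
Reserves = 17,250/1,045 = 16.5 months.
Option A: score 654 ≥ 580; DTI 36.1% ≤ 38%; LTV 96.7% ≤ 110%; reserves 16.5 ≥ 2 mo → qualifies.
Option B: score 654 ≥ 640; DTI 36.1% ≤ 45%; LTV 96.7% > 90%; employment 79 ≥ 12 mo; reserves 16.5 ≥ 2 mo → does not qualify.
Option C: score 654 ≥ 640; DTI 36.1% ≤ 38%; LTV 96.7% > 95%; employment 79 ≥ 24 mo → does not qualify.

Option A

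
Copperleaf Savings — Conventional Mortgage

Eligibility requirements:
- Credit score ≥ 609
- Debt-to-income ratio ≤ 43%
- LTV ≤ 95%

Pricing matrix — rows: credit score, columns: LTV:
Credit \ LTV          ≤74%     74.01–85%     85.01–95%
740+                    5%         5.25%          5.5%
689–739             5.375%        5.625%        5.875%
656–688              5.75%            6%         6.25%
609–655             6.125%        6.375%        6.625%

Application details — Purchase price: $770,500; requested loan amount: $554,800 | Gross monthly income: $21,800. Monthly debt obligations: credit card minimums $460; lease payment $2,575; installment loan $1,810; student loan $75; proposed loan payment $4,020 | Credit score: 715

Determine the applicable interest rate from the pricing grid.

5.375%

Credit score 715 ≥ 609; Total monthly debts = (460 + 2,575 + 1,810 + 75 + 4,020) = 8,940. DTI = 8,940/21,800 = 41% ≤ 43%
Loan-to-value = 554,800/770,500 = 72% — pass (95% max)
Score 715 is in the 689–739 band; LTV 72% is in the ≤74% band → 5.375%.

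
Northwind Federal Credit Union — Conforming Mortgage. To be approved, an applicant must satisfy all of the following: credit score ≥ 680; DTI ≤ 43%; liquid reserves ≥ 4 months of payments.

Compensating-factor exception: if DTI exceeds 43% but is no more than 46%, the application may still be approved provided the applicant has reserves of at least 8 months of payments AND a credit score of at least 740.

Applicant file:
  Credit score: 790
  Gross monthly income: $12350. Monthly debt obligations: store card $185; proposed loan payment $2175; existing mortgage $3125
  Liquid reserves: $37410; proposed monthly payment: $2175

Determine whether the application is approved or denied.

Approved

Credit score 790 ≥ 680 (meets base)
Total debts = (185 + 2,175 + 3,125) = 5,485. DTI = 5,485/12,350 = 44.4% > 43% — standard DTI limit exceeded.
Reserves = 37,410/2,175 = 17.2 months ≥ 4
44.4% falls in the override range (43%–46%), so the compensating-factor test applies.
Reserves 17.2 ≥ 8 months; credit score 790 ≥ 740.
Both compensating conditions met → exception applies.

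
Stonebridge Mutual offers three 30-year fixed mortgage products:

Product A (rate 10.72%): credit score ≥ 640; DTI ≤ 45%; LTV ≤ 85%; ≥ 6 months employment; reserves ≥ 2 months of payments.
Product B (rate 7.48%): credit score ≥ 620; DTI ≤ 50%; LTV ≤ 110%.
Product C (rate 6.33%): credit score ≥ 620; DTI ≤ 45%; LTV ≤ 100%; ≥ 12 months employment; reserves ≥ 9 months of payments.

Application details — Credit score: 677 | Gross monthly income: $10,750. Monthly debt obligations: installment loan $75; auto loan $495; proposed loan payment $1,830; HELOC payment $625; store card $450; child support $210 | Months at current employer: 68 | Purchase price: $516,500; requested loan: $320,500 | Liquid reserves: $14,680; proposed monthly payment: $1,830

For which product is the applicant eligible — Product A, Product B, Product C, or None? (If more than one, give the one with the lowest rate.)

Product B

Total debts = (75 + 495 + 1,830 + 625 + 450 + 210) = 3,685; DTI = 3,685/10,750 = 34.3%.
LTV = 320,500/516,500 = 62.1%.
Reserves = 14,680/1,830 = 8.0 months.
Product A: score 677 ≥ 640; DTI 34.3% ≤ 45%; LTV 62.1% ≤ 85%; employment 68 ≥ 6 mo; reserves 8.0 ≥ 2 mo → qualifies.
Product B: score 677 ≥ 620; DTI 34.3% ≤ 50%; LTV 62.1% ≤ 110% → qualifies.
Product C: score 677 ≥ 620; DTI 34.3% ≤ 45%; LTV 62.1% ≤ 100%; employment 68 ≥ 12 mo; reserves 8.0 < 9 mo → does not qualify.
Qualifying: Product A, Product B. Lowest rate is 7.48% → Product B.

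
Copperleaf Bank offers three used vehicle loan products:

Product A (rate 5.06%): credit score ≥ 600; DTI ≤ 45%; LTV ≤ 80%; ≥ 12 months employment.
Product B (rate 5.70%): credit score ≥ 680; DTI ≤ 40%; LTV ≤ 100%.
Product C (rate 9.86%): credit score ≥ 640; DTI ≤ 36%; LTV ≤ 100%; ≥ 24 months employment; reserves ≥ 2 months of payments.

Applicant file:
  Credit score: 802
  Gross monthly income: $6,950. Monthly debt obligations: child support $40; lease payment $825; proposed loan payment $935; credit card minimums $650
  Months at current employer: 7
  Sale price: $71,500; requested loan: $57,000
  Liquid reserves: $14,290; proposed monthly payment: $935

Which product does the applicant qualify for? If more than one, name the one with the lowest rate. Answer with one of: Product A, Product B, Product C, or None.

Product B

Total debts = (40 + 825 + 935 + 650) = 2,450; DTI = 2,450/6,950 = 35.3%.
LTV = 57,000/71,500 = 79.7%.
Reserves = 14,290/935 = 15.3 months.
Product A: score 802 ≥ 600; DTI 35.3% ≤ 45%; LTV 79.7% ≤ 80%; employment 7 < 12 mo → does not qualify.
Product B: score 802 ≥ 680; DTI 35.3% ≤ 40%; LTV 79.7% ≤ 100% → qualifies.
Product C: score 802 ≥ 640; DTI 35.3% ≤ 36%; LTV 79.7% ≤ 100%; employment 7 < 24 mo; reserves 15.3 ≥ 2 mo → does not qualify.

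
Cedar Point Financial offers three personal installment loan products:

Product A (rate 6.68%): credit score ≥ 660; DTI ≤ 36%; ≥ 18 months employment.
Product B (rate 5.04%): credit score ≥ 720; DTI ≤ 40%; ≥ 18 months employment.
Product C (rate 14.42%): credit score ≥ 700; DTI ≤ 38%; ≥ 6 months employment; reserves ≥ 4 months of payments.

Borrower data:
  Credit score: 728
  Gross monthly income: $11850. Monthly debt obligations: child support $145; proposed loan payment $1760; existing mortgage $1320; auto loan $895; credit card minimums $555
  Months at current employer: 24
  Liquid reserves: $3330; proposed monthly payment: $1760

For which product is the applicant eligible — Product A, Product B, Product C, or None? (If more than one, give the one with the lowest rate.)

Product B

Total debts = (145 + 1,760 + 1,320 + 895 + 555) = 4,675; DTI = 4,675/11,850 = 39.5%.
Reserves = 3,330/1,760 = 1.9 months.
Product A: score 728 ≥ 660; DTI 39.5% > 36%; employment 24 ≥ 18 mo → does not qualify.
Product B: score 728 ≥ 720; DTI 39.5% ≤ 40%; employment 24 ≥ 18 mo → qualifies.
Product C: score 728 ≥ 700; DTI 39.5% > 38%; employment 24 ≥ 6 mo; reserves 1.9 < 4 mo → does not qualify.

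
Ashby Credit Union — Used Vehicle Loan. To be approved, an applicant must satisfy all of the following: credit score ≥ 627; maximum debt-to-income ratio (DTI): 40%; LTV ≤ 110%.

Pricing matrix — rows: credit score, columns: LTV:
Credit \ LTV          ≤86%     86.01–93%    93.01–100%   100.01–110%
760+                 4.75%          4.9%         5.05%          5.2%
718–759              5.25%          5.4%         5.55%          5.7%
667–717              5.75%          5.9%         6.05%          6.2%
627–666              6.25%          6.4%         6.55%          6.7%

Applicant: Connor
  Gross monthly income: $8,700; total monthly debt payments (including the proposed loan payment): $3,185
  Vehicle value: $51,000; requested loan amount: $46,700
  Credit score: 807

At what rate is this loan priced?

Credit score 807 ≥ 627; DTI = 3,185/8,700 = 36.6% ≤ 40%
LTV = 46,700/51,000 = 91.6% ≤ 110%
Credit 807 → row 760+; LTV 91.6% → column 86.01–93%. Grid cell → 4.9%.

4.9%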